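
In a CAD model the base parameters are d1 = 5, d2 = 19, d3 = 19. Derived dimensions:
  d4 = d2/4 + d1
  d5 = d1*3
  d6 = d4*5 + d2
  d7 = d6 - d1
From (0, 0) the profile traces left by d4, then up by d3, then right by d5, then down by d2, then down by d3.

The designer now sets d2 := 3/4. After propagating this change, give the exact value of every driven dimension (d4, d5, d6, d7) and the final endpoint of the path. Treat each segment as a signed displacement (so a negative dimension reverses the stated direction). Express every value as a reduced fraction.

d4 = 83/16
d5 = 15
d6 = 427/16
d7 = 347/16
endpoint = (157/16, -3/4)

Apply edit: d2 := 3/4
  d4 = d2/4 + d1 = 83/16
  d5 = d1*3 = 15
  d6 = d4*5 + d2 = 427/16
  d7 = d6 - d1 = 347/16
Walk from origin (0, 0):
  seg 1: left by d4 = 83/16 → (-83/16, 0)
  seg 2: up by d3 = 19 → (-83/16, 19)
  seg 3: right by d5 = 15 → (157/16, 19)
  seg 4: down by d2 = 3/4 → (157/16, 73/4)
  seg 5: down by d3 = 19 → (157/16, -3/4)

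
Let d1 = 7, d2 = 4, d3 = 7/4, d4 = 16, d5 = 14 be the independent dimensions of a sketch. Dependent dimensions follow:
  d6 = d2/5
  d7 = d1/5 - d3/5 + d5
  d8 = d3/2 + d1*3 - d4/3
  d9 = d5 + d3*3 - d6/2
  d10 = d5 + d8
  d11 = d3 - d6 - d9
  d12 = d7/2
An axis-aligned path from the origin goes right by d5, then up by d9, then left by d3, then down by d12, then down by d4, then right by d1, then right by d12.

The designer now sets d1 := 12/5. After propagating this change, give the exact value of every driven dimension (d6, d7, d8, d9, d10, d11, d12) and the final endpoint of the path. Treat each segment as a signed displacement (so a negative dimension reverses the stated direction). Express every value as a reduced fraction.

d6 = 4/5
d7 = 1413/100
d8 = 329/120
d9 = 377/20
d10 = 2009/120
d11 = -179/10
d12 = 1413/200
endpoint = (4343/200, -843/200)

Apply edit: d1 := 12/5
  d6 = d2/5 = 4/5
  d7 = d1/5 - d3/5 + d5 = 1413/100
  d8 = d3/2 + d1*3 - d4/3 = 329/120
  d9 = d5 + d3*3 - d6/2 = 377/20
  d10 = d5 + d8 = 2009/120
  d11 = d3 - d6 - d9 = -179/10
  d12 = d7/2 = 1413/200
Walk from origin (0, 0):
  seg 1: right by d5 = 14 → (14, 0)
  seg 2: up by d9 = 377/20 → (14, 377/20)
  seg 3: left by d3 = 7/4 → (49/4, 377/20)
  seg 4: down by d12 = 1413/200 → (49/4, 2357/200)
  seg 5: down by d4 = 16 → (49/4, -843/200)
  seg 6: right by d1 = 12/5 → (293/20, -843/200)
  seg 7: right by d12 = 1413/200 → (4343/200, -843/200)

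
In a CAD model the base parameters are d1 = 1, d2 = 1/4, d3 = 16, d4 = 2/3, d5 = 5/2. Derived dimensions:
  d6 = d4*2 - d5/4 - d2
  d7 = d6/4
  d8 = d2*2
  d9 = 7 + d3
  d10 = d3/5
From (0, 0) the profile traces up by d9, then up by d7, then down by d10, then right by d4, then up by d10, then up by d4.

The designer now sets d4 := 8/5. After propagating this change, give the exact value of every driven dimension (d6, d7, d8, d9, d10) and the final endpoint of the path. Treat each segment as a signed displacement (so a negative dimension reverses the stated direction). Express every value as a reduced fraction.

d6 = 93/40
d7 = 93/160
d8 = 1/2
d9 = 23
d10 = 16/5
endpoint = (8/5, 4029/160)

Apply edit: d4 := 8/5
  d6 = d4*2 - d5/4 - d2 = 93/40
  d7 = d6/4 = 93/160
  d8 = d2*2 = 1/2
  d9 = 7 + d3 = 23
  d10 = d3/5 = 16/5
Walk from origin (0, 0):
  seg 1: up by d9 = 23 → (0, 23)
  seg 2: up by d7 = 93/160 → (0, 3773/160)
  seg 3: down by d10 = 16/5 → (0, 3261/160)
  seg 4: right by d4 = 8/5 → (8/5, 3261/160)
  seg 5: up by d10 = 16/5 → (8/5, 3773/160)
  seg 6: up by d4 = 8/5 → (8/5, 4029/160)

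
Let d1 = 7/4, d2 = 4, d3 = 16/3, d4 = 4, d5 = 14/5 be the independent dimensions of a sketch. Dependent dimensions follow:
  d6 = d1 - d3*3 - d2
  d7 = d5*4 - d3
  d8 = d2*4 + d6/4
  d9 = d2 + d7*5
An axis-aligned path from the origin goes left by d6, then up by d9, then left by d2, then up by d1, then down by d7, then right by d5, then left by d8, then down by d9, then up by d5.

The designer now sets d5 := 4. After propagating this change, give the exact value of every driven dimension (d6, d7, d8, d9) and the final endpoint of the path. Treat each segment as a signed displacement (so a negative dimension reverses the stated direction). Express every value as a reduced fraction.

Apply edit: d5 := 4
  d6 = d1 - d3*3 - d2 = -73/4
  d7 = d5*4 - d3 = 32/3
  d8 = d2*4 + d6/4 = 183/16
  d9 = d2 + d7*5 = 172/3
Walk from origin (0, 0):
  seg 1: left by d6 = -73/4 → (73/4, 0)
  seg 2: up by d9 = 172/3 → (73/4, 172/3)
  seg 3: left by d2 = 4 → (57/4, 172/3)
  seg 4: up by d1 = 7/4 → (57/4, 709/12)
  seg 5: down by d7 = 32/3 → (57/4, 581/12)
  seg 6: right by d5 = 4 → (73/4, 581/12)
  seg 7: left by d8 = 183/16 → (109/16, 581/12)
  seg 8: down by d9 = 172/3 → (109/16, -107/12)
  seg 9: up by d5 = 4 → (109/16, -59/12)

d6 = -73/4
d7 = 32/3
d8 = 183/16
d9 = 172/3
endpoint = (109/16, -59/12)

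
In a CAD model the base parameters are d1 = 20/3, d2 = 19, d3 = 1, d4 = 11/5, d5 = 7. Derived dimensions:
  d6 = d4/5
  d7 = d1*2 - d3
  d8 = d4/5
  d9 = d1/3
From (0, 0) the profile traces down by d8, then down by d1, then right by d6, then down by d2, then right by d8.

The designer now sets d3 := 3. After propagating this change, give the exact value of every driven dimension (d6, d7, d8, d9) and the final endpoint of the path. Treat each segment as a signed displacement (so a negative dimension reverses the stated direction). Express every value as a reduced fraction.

Apply edit: d3 := 3
  d6 = d4/5 = 11/25
  d7 = d1*2 - d3 = 31/3
  d8 = d4/5 = 11/25
  d9 = d1/3 = 20/9
Walk from origin (0, 0):
  seg 1: down by d8 = 11/25 → (0, -11/25)
  seg 2: down by d1 = 20/3 → (0, -533/75)
  seg 3: right by d6 = 11/25 → (11/25, -533/75)
  seg 4: down by d2 = 19 → (11/25, -1958/75)
  seg 5: right by d8 = 11/25 → (22/25, -1958/75)

d6 = 11/25
d7 = 31/3
d8 = 11/25
d9 = 20/9
endpoint = (22/25, -1958/75)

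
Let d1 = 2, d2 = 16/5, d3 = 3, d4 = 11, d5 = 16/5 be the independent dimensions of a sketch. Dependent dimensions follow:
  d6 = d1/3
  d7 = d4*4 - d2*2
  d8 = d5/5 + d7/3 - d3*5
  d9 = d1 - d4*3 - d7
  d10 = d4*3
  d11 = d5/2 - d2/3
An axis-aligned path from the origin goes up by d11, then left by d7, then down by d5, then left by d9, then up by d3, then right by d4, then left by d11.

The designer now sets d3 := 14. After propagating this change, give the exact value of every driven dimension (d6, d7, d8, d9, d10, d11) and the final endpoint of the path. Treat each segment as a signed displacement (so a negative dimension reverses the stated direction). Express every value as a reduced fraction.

Apply edit: d3 := 14
  d6 = d1/3 = 2/3
  d7 = d4*4 - d2*2 = 188/5
  d8 = d5/5 + d7/3 - d3*5 = -4262/75
  d9 = d1 - d4*3 - d7 = -343/5
  d10 = d4*3 = 33
  d11 = d5/2 - d2/3 = 8/15
Walk from origin (0, 0):
  seg 1: up by d11 = 8/15 → (0, 8/15)
  seg 2: left by d7 = 188/5 → (-188/5, 8/15)
  seg 3: down by d5 = 16/5 → (-188/5, -8/3)
  seg 4: left by d9 = -343/5 → (31, -8/3)
  seg 5: up by d3 = 14 → (31, 34/3)
  seg 6: right by d4 = 11 → (42, 34/3)
  seg 7: left by d11 = 8/15 → (622/15, 34/3)

d6 = 2/3
d7 = 188/5
d8 = -4262/75
d9 = -343/5
d10 = 33
d11 = 8/15
endpoint = (622/15, 34/3)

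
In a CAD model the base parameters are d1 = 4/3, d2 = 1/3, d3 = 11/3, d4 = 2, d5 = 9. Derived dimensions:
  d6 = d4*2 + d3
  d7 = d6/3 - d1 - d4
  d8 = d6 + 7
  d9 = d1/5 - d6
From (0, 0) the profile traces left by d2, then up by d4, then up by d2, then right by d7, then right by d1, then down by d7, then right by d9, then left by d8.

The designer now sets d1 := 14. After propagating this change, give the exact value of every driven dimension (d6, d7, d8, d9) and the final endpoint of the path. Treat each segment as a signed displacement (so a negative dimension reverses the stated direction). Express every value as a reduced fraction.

Apply edit: d1 := 14
  d6 = d4*2 + d3 = 23/3
  d7 = d6/3 - d1 - d4 = -121/9
  d8 = d6 + 7 = 44/3
  d9 = d1/5 - d6 = -73/15
Walk from origin (0, 0):
  seg 1: left by d2 = 1/3 → (-1/3, 0)
  seg 2: up by d4 = 2 → (-1/3, 2)
  seg 3: up by d2 = 1/3 → (-1/3, 7/3)
  seg 4: right by d7 = -121/9 → (-124/9, 7/3)
  seg 5: right by d1 = 14 → (2/9, 7/3)
  seg 6: down by d7 = -121/9 → (2/9, 142/9)
  seg 7: right by d9 = -73/15 → (-209/45, 142/9)
  seg 8: left by d8 = 44/3 → (-869/45, 142/9)

d6 = 23/3
d7 = -121/9
d8 = 44/3
d9 = -73/15
endpoint = (-869/45, 142/9)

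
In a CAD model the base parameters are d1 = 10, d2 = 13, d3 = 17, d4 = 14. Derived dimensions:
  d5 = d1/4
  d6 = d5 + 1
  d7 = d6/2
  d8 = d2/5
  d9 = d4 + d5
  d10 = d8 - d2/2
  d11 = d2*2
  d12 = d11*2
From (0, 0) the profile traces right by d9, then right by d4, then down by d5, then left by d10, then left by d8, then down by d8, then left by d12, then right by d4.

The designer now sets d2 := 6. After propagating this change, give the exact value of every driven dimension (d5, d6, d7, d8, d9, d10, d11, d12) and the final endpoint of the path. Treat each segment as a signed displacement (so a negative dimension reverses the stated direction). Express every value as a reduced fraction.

Apply edit: d2 := 6
  d5 = d1/4 = 5/2
  d6 = d5 + 1 = 7/2
  d7 = d6/2 = 7/4
  d8 = d2/5 = 6/5
  d9 = d4 + d5 = 33/2
  d10 = d8 - d2/2 = -9/5
  d11 = d2*2 = 12
  d12 = d11*2 = 24
Walk from origin (0, 0):
  seg 1: right by d9 = 33/2 → (33/2, 0)
  seg 2: right by d4 = 14 → (61/2, 0)
  seg 3: down by d5 = 5/2 → (61/2, -5/2)
  seg 4: left by d10 = -9/5 → (323/10, -5/2)
  seg 5: left by d8 = 6/5 → (311/10, -5/2)
  seg 6: down by d8 = 6/5 → (311/10, -37/10)
  seg 7: left by d12 = 24 → (71/10, -37/10)
  seg 8: right by d4 = 14 → (211/10, -37/10)

d5 = 5/2
d6 = 7/2
d7 = 7/4
d8 = 6/5
d9 = 33/2
d10 = -9/5
d11 = 12
d12 = 24
endpoint = (211/10, -37/10)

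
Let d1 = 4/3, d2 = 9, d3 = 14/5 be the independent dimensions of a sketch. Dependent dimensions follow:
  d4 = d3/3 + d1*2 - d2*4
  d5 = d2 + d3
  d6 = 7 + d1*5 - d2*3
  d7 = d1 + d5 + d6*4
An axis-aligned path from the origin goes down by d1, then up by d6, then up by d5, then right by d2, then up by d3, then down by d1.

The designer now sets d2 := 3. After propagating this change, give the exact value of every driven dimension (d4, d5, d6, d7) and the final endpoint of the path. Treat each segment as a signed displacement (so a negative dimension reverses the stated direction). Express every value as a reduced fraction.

d4 = -42/5
d5 = 29/5
d6 = 14/3
d7 = 129/5
endpoint = (3, 53/5)

Apply edit: d2 := 3
  d4 = d3/3 + d1*2 - d2*4 = -42/5
  d5 = d2 + d3 = 29/5
  d6 = 7 + d1*5 - d2*3 = 14/3
  d7 = d1 + d5 + d6*4 = 129/5
Walk from origin (0, 0):
  seg 1: down by d1 = 4/3 → (0, -4/3)
  seg 2: up by d6 = 14/3 → (0, 10/3)
  seg 3: up by d5 = 29/5 → (0, 137/15)
  seg 4: right by d2 = 3 → (3, 137/15)
  seg 5: up by d3 = 14/5 → (3, 179/15)
  seg 6: down by d1 = 4/3 → (3, 53/5)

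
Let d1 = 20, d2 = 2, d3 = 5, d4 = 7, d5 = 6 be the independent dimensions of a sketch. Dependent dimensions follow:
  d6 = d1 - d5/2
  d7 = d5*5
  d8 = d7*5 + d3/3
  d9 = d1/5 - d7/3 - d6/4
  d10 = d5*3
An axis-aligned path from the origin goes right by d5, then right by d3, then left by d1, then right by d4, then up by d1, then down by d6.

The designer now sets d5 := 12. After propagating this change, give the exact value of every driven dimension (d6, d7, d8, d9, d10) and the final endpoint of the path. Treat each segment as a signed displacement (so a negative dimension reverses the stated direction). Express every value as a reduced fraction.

d6 = 14
d7 = 60
d8 = 905/3
d9 = -39/2
d10 = 36
endpoint = (4, 6)

Apply edit: d5 := 12
  d6 = d1 - d5/2 = 14
  d7 = d5*5 = 60
  d8 = d7*5 + d3/3 = 905/3
  d9 = d1/5 - d7/3 - d6/4 = -39/2
  d10 = d5*3 = 36
Walk from origin (0, 0):
  seg 1: right by d5 = 12 → (12, 0)
  seg 2: right by d3 = 5 → (17, 0)
  seg 3: left by d1 = 20 → (-3, 0)
  seg 4: right by d4 = 7 → (4, 0)
  seg 5: up by d1 = 20 → (4, 20)
  seg 6: down by d6 = 14 → (4, 6)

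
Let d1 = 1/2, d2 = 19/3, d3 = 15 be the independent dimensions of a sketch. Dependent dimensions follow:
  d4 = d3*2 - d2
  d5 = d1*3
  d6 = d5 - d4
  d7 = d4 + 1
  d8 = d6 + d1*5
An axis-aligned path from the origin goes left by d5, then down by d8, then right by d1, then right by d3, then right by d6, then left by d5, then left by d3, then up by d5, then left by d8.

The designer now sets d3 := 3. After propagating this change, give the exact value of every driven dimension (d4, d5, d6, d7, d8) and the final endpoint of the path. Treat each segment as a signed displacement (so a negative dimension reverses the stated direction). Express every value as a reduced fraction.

Apply edit: d3 := 3
  d4 = d3*2 - d2 = -1/3
  d5 = d1*3 = 3/2
  d6 = d5 - d4 = 11/6
  d7 = d4 + 1 = 2/3
  d8 = d6 + d1*5 = 13/3
Walk from origin (0, 0):
  seg 1: left by d5 = 3/2 → (-3/2, 0)
  seg 2: down by d8 = 13/3 → (-3/2, -13/3)
  seg 3: right by d1 = 1/2 → (-1, -13/3)
  seg 4: right by d3 = 3 → (2, -13/3)
  seg 5: right by d6 = 11/6 → (23/6, -13/3)
  seg 6: left by d5 = 3/2 → (7/3, -13/3)
  seg 7: left by d3 = 3 → (-2/3, -13/3)
  seg 8: up by d5 = 3/2 → (-2/3, -17/6)
  seg 9: left by d8 = 13/3 → (-5, -17/6)

d4 = -1/3
d5 = 3/2
d6 = 11/6
d7 = 2/3
d8 = 13/3
endpoint = (-5, -17/6)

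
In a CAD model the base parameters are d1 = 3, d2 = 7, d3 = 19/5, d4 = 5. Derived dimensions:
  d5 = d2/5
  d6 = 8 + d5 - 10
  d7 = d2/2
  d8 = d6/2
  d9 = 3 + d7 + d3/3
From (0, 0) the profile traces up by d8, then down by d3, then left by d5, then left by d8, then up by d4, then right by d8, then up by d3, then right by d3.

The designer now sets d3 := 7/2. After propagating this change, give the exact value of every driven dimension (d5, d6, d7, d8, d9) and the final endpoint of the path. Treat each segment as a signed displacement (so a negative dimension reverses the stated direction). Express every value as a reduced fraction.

Apply edit: d3 := 7/2
  d5 = d2/5 = 7/5
  d6 = 8 + d5 - 10 = -3/5
  d7 = d2/2 = 7/2
  d8 = d6/2 = -3/10
  d9 = 3 + d7 + d3/3 = 23/3
Walk from origin (0, 0):
  seg 1: up by d8 = -3/10 → (0, -3/10)
  seg 2: down by d3 = 7/2 → (0, -19/5)
  seg 3: left by d5 = 7/5 → (-7/5, -19/5)
  seg 4: left by d8 = -3/10 → (-11/10, -19/5)
  seg 5: up by d4 = 5 → (-11/10, 6/5)
  seg 6: right by d8 = -3/10 → (-7/5, 6/5)
  seg 7: up by d3 = 7/2 → (-7/5, 47/10)
  seg 8: right by d3 = 7/2 → (21/10, 47/10)

d5 = 7/5
d6 = -3/5
d7 = 7/2
d8 = -3/10
d9 = 23/3
endpoint = (21/10, 47/10)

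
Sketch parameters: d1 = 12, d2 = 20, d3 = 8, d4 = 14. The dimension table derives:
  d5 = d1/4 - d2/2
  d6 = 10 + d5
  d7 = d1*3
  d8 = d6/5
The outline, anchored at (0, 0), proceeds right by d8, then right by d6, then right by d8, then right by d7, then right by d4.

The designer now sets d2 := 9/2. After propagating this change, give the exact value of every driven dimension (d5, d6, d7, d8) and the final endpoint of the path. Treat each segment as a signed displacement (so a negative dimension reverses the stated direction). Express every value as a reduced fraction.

Apply edit: d2 := 9/2
  d5 = d1/4 - d2/2 = 3/4
  d6 = 10 + d5 = 43/4
  d7 = d1*3 = 36
  d8 = d6/5 = 43/20
Walk from origin (0, 0):
  seg 1: right by d8 = 43/20 → (43/20, 0)
  seg 2: right by d6 = 43/4 → (129/10, 0)
  seg 3: right by d8 = 43/20 → (301/20, 0)
  seg 4: right by d7 = 36 → (1021/20, 0)
  seg 5: right by d4 = 14 → (1301/20, 0)

d5 = 3/4
d6 = 43/4
d7 = 36
d8 = 43/20
endpoint = (1301/20, 0)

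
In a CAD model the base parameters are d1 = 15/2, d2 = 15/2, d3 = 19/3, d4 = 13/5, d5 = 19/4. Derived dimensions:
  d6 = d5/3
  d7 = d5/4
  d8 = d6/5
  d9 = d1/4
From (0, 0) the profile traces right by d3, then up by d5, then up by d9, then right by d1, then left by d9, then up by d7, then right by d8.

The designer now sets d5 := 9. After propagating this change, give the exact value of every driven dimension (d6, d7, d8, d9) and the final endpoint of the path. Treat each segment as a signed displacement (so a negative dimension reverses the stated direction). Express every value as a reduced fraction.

d6 = 3
d7 = 9/4
d8 = 3/5
d9 = 15/8
endpoint = (1507/120, 105/8)

Apply edit: d5 := 9
  d6 = d5/3 = 3
  d7 = d5/4 = 9/4
  d8 = d6/5 = 3/5
  d9 = d1/4 = 15/8
Walk from origin (0, 0):
  seg 1: right by d3 = 19/3 → (19/3, 0)
  seg 2: up by d5 = 9 → (19/3, 9)
  seg 3: up by d9 = 15/8 → (19/3, 87/8)
  seg 4: right by d1 = 15/2 → (83/6, 87/8)
  seg 5: left by d9 = 15/8 → (287/24, 87/8)
  seg 6: up by d7 = 9/4 → (287/24, 105/8)
  seg 7: right by d8 = 3/5 → (1507/120, 105/8)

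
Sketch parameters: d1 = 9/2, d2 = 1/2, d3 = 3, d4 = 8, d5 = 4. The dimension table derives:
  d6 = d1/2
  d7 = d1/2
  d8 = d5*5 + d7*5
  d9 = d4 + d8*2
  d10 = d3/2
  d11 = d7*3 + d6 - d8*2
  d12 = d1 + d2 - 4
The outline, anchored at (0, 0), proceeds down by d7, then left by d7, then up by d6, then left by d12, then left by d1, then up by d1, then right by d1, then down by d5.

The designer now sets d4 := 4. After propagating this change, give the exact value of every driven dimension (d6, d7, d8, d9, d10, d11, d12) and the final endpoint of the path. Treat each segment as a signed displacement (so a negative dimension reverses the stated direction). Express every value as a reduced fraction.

d6 = 9/4
d7 = 9/4
d8 = 125/4
d9 = 133/2
d10 = 3/2
d11 = -107/2
d12 = 1
endpoint = (-13/4, 1/2)

Apply edit: d4 := 4
  d6 = d1/2 = 9/4
  d7 = d1/2 = 9/4
  d8 = d5*5 + d7*5 = 125/4
  d9 = d4 + d8*2 = 133/2
  d10 = d3/2 = 3/2
  d11 = d7*3 + d6 - d8*2 = -107/2
  d12 = d1 + d2 - 4 = 1
Walk from origin (0, 0):
  seg 1: down by d7 = 9/4 → (0, -9/4)
  seg 2: left by d7 = 9/4 → (-9/4, -9/4)
  seg 3: up by d6 = 9/4 → (-9/4, 0)
  seg 4: left by d12 = 1 → (-13/4, 0)
  seg 5: left by d1 = 9/2 → (-31/4, 0)
  seg 6: up by d1 = 9/2 → (-31/4, 9/2)
  seg 7: right by d1 = 9/2 → (-13/4, 9/2)
  seg 8: down by d5 = 4 → (-13/4, 1/2)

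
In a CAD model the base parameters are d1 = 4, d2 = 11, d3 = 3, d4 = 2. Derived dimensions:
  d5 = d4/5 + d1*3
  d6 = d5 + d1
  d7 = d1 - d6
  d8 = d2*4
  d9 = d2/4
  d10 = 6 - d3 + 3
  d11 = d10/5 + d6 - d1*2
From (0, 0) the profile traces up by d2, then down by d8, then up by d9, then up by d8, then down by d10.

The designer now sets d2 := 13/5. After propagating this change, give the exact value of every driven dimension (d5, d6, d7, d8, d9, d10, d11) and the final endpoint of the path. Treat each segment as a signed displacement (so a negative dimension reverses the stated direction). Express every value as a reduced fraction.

Apply edit: d2 := 13/5
  d5 = d4/5 + d1*3 = 62/5
  d6 = d5 + d1 = 82/5
  d7 = d1 - d6 = -62/5
  d8 = d2*4 = 52/5
  d9 = d2/4 = 13/20
  d10 = 6 - d3 + 3 = 6
  d11 = d10/5 + d6 - d1*2 = 48/5
Walk from origin (0, 0):
  seg 1: up by d2 = 13/5 → (0, 13/5)
  seg 2: down by d8 = 52/5 → (0, -39/5)
  seg 3: up by d9 = 13/20 → (0, -143/20)
  seg 4: up by d8 = 52/5 → (0, 13/4)
  seg 5: down by d10 = 6 → (0, -11/4)

d5 = 62/5
d6 = 82/5
d7 = -62/5
d8 = 52/5
d9 = 13/20
d10 = 6
d11 = 48/5
endpoint = (0, -11/4)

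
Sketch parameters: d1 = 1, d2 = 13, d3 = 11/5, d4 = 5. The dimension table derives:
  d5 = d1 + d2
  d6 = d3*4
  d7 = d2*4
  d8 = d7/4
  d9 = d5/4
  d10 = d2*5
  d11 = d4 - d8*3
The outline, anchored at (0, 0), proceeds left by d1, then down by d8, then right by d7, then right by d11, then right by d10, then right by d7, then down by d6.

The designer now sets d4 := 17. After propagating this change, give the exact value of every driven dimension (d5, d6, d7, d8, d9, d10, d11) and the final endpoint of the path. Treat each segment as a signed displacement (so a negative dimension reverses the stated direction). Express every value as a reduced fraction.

d5 = 14
d6 = 44/5
d7 = 52
d8 = 13
d9 = 7/2
d10 = 65
d11 = -22
endpoint = (146, -109/5)

Apply edit: d4 := 17
  d5 = d1 + d2 = 14
  d6 = d3*4 = 44/5
  d7 = d2*4 = 52
  d8 = d7/4 = 13
  d9 = d5/4 = 7/2
  d10 = d2*5 = 65
  d11 = d4 - d8*3 = -22
Walk from origin (0, 0):
  seg 1: left by d1 = 1 → (-1, 0)
  seg 2: down by d8 = 13 → (-1, -13)
  seg 3: right by d7 = 52 → (51, -13)
  seg 4: right by d11 = -22 → (29, -13)
  seg 5: right by d10 = 65 → (94, -13)
  seg 6: right by d7 = 52 → (146, -13)
  seg 7: down by d6 = 44/5 → (146, -109/5)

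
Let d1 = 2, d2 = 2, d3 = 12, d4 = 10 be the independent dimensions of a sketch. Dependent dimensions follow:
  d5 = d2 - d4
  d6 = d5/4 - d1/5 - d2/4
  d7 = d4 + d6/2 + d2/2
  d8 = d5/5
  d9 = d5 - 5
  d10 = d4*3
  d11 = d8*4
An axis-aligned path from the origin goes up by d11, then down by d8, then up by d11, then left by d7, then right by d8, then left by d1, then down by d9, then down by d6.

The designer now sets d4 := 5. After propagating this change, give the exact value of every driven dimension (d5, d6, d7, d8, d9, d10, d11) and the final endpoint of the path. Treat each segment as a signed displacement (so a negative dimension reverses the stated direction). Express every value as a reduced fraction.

Apply edit: d4 := 5
  d5 = d2 - d4 = -3
  d6 = d5/4 - d1/5 - d2/4 = -33/20
  d7 = d4 + d6/2 + d2/2 = 207/40
  d8 = d5/5 = -3/5
  d9 = d5 - 5 = -8
  d10 = d4*3 = 15
  d11 = d8*4 = -12/5
Walk from origin (0, 0):
  seg 1: up by d11 = -12/5 → (0, -12/5)
  seg 2: down by d8 = -3/5 → (0, -9/5)
  seg 3: up by d11 = -12/5 → (0, -21/5)
  seg 4: left by d7 = 207/40 → (-207/40, -21/5)
  seg 5: right by d8 = -3/5 → (-231/40, -21/5)
  seg 6: left by d1 = 2 → (-311/40, -21/5)
  seg 7: down by d9 = -8 → (-311/40, 19/5)
  seg 8: down by d6 = -33/20 → (-311/40, 109/20)

d5 = -3
d6 = -33/20
d7 = 207/40
d8 = -3/5
d9 = -8
d10 = 15
d11 = -12/5
endpoint = (-311/40, 109/20)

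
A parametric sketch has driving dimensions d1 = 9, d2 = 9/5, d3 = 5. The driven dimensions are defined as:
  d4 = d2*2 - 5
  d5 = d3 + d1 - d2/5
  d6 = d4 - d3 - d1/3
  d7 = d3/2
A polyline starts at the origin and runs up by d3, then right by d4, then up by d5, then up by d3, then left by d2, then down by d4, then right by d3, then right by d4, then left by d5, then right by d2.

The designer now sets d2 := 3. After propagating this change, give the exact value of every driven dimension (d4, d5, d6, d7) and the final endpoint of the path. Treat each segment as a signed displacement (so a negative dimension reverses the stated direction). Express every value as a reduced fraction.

d4 = 1
d5 = 67/5
d6 = -7
d7 = 5/2
endpoint = (-32/5, 112/5)

Apply edit: d2 := 3
  d4 = d2*2 - 5 = 1
  d5 = d3 + d1 - d2/5 = 67/5
  d6 = d4 - d3 - d1/3 = -7
  d7 = d3/2 = 5/2
Walk from origin (0, 0):
  seg 1: up by d3 = 5 → (0, 5)
  seg 2: right by d4 = 1 → (1, 5)
  seg 3: up by d5 = 67/5 → (1, 92/5)
  seg 4: up by d3 = 5 → (1, 117/5)
  seg 5: left by d2 = 3 → (-2, 117/5)
  seg 6: down by d4 = 1 → (-2, 112/5)
  seg 7: right by d3 = 5 → (3, 112/5)
  seg 8: right by d4 = 1 → (4, 112/5)
  seg 9: left by d5 = 67/5 → (-47/5, 112/5)
  seg 10: right by d2 = 3 → (-32/5, 112/5)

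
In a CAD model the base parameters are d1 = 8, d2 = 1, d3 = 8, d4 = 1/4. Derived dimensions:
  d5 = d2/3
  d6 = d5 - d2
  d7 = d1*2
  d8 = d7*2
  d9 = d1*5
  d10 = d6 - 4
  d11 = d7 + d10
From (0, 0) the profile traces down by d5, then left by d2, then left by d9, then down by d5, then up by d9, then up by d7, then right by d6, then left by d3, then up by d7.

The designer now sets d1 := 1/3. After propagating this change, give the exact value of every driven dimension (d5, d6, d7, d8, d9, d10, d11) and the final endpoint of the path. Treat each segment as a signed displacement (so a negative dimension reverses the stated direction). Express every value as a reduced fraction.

Apply edit: d1 := 1/3
  d5 = d2/3 = 1/3
  d6 = d5 - d2 = -2/3
  d7 = d1*2 = 2/3
  d8 = d7*2 = 4/3
  d9 = d1*5 = 5/3
  d10 = d6 - 4 = -14/3
  d11 = d7 + d10 = -4
Walk from origin (0, 0):
  seg 1: down by d5 = 1/3 → (0, -1/3)
  seg 2: left by d2 = 1 → (-1, -1/3)
  seg 3: left by d9 = 5/3 → (-8/3, -1/3)
  seg 4: down by d5 = 1/3 → (-8/3, -2/3)
  seg 5: up by d9 = 5/3 → (-8/3, 1)
  seg 6: up by d7 = 2/3 → (-8/3, 5/3)
  seg 7: right by d6 = -2/3 → (-10/3, 5/3)
  seg 8: left by d3 = 8 → (-34/3, 5/3)
  seg 9: up by d7 = 2/3 → (-34/3, 7/3)

d5 = 1/3
d6 = -2/3
d7 = 2/3
d8 = 4/3
d9 = 5/3
d10 = -14/3
d11 = -4
endpoint = (-34/3, 7/3)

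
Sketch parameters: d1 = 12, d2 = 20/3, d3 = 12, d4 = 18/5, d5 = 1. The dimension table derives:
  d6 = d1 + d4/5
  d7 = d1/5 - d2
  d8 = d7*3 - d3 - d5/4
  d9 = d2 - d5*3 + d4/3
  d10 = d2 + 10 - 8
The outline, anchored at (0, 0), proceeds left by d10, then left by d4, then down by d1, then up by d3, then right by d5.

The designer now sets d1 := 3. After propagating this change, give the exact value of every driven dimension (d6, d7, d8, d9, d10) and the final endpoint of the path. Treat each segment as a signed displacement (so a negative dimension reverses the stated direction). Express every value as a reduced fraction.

Apply edit: d1 := 3
  d6 = d1 + d4/5 = 93/25
  d7 = d1/5 - d2 = -91/15
  d8 = d7*3 - d3 - d5/4 = -609/20
  d9 = d2 - d5*3 + d4/3 = 73/15
  d10 = d2 + 10 - 8 = 26/3
Walk from origin (0, 0):
  seg 1: left by d10 = 26/3 → (-26/3, 0)
  seg 2: left by d4 = 18/5 → (-184/15, 0)
  seg 3: down by d1 = 3 → (-184/15, -3)
  seg 4: up by d3 = 12 → (-184/15, 9)
  seg 5: right by d5 = 1 → (-169/15, 9)

d6 = 93/25
d7 = -91/15
d8 = -609/20
d9 = 73/15
d10 = 26/3
endpoint = (-169/15, 9)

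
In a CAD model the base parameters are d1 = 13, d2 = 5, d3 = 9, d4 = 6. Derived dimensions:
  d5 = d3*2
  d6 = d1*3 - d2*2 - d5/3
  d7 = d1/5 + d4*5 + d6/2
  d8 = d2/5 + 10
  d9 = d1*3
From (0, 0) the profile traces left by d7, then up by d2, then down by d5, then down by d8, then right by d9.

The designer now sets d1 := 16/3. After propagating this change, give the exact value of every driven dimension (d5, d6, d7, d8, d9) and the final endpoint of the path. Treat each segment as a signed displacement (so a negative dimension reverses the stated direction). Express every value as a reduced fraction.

Apply edit: d1 := 16/3
  d5 = d3*2 = 18
  d6 = d1*3 - d2*2 - d5/3 = 0
  d7 = d1/5 + d4*5 + d6/2 = 466/15
  d8 = d2/5 + 10 = 11
  d9 = d1*3 = 16
Walk from origin (0, 0):
  seg 1: left by d7 = 466/15 → (-466/15, 0)
  seg 2: up by d2 = 5 → (-466/15, 5)
  seg 3: down by d5 = 18 → (-466/15, -13)
  seg 4: down by d8 = 11 → (-466/15, -24)
  seg 5: right by d9 = 16 → (-226/15, -24)

d5 = 18
d6 = 0
d7 = 466/15
d8 = 11
d9 = 16
endpoint = (-226/15, -24)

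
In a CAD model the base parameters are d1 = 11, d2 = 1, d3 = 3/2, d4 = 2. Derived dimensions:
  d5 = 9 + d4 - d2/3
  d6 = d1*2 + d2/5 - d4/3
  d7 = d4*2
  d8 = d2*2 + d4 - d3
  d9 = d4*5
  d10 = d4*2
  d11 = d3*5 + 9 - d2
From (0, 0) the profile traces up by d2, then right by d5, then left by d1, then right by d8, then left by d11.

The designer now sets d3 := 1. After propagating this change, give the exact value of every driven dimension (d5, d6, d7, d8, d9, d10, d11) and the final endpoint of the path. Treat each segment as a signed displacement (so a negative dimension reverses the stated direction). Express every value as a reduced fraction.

Apply edit: d3 := 1
  d5 = 9 + d4 - d2/3 = 32/3
  d6 = d1*2 + d2/5 - d4/3 = 323/15
  d7 = d4*2 = 4
  d8 = d2*2 + d4 - d3 = 3
  d9 = d4*5 = 10
  d10 = d4*2 = 4
  d11 = d3*5 + 9 - d2 = 13
Walk from origin (0, 0):
  seg 1: up by d2 = 1 → (0, 1)
  seg 2: right by d5 = 32/3 → (32/3, 1)
  seg 3: left by d1 = 11 → (-1/3, 1)
  seg 4: right by d8 = 3 → (8/3, 1)
  seg 5: left by d11 = 13 → (-31/3, 1)

d5 = 32/3
d6 = 323/15
d7 = 4
d8 = 3
d9 = 10
d10 = 4
d11 = 13
endpoint = (-31/3, 1)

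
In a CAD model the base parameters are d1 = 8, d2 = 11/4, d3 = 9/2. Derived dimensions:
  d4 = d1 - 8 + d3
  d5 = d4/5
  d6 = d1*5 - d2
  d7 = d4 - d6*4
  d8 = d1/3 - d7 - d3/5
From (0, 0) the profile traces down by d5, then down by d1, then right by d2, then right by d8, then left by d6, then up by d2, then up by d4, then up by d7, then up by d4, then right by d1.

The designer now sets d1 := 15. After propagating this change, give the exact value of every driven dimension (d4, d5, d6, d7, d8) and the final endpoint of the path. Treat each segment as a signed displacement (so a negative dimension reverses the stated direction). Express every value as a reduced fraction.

Apply edit: d1 := 15
  d4 = d1 - 8 + d3 = 23/2
  d5 = d4/5 = 23/10
  d6 = d1*5 - d2 = 289/4
  d7 = d4 - d6*4 = -555/2
  d8 = d1/3 - d7 - d3/5 = 1408/5
Walk from origin (0, 0):
  seg 1: down by d5 = 23/10 → (0, -23/10)
  seg 2: down by d1 = 15 → (0, -173/10)
  seg 3: right by d2 = 11/4 → (11/4, -173/10)
  seg 4: right by d8 = 1408/5 → (5687/20, -173/10)
  seg 5: left by d6 = 289/4 → (2121/10, -173/10)
  seg 6: up by d2 = 11/4 → (2121/10, -291/20)
  seg 7: up by d4 = 23/2 → (2121/10, -61/20)
  seg 8: up by d7 = -555/2 → (2121/10, -5611/20)
  seg 9: up by d4 = 23/2 → (2121/10, -5381/20)
  seg 10: right by d1 = 15 → (2271/10, -5381/20)

d4 = 23/2
d5 = 23/10
d6 = 289/4
d7 = -555/2
d8 = 1408/5
endpoint = (2271/10, -5381/20)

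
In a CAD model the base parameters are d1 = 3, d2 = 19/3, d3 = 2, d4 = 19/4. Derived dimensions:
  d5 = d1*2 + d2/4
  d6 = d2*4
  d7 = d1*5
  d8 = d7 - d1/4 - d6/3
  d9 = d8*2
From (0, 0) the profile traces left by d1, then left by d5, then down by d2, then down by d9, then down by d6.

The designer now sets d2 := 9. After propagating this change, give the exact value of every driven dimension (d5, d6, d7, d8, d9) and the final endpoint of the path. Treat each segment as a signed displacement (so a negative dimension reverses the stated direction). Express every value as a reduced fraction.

d5 = 33/4
d6 = 36
d7 = 15
d8 = 9/4
d9 = 9/2
endpoint = (-45/4, -99/2)

Apply edit: d2 := 9
  d5 = d1*2 + d2/4 = 33/4
  d6 = d2*4 = 36
  d7 = d1*5 = 15
  d8 = d7 - d1/4 - d6/3 = 9/4
  d9 = d8*2 = 9/2
Walk from origin (0, 0):
  seg 1: left by d1 = 3 → (-3, 0)
  seg 2: left by d5 = 33/4 → (-45/4, 0)
  seg 3: down by d2 = 9 → (-45/4, -9)
  seg 4: down by d9 = 9/2 → (-45/4, -27/2)
  seg 5: down by d6 = 36 → (-45/4, -99/2)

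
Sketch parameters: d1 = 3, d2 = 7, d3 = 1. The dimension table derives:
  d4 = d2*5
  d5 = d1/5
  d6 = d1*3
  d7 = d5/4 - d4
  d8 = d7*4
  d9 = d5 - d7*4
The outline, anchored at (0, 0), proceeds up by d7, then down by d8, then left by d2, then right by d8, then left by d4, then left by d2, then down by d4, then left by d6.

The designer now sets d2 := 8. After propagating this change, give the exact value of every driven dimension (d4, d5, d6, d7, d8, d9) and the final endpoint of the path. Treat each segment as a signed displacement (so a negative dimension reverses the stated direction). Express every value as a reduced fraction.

Apply edit: d2 := 8
  d4 = d2*5 = 40
  d5 = d1/5 = 3/5
  d6 = d1*3 = 9
  d7 = d5/4 - d4 = -797/20
  d8 = d7*4 = -797/5
  d9 = d5 - d7*4 = 160
Walk from origin (0, 0):
  seg 1: up by d7 = -797/20 → (0, -797/20)
  seg 2: down by d8 = -797/5 → (0, 2391/20)
  seg 3: left by d2 = 8 → (-8, 2391/20)
  seg 4: right by d8 = -797/5 → (-837/5, 2391/20)
  seg 5: left by d4 = 40 → (-1037/5, 2391/20)
  seg 6: left by d2 = 8 → (-1077/5, 2391/20)
  seg 7: down by d4 = 40 → (-1077/5, 1591/20)
  seg 8: left by d6 = 9 → (-1122/5, 1591/20)

d4 = 40
d5 = 3/5
d6 = 9
d7 = -797/20
d8 = -797/5
d9 = 160
endpoint = (-1122/5, 1591/20)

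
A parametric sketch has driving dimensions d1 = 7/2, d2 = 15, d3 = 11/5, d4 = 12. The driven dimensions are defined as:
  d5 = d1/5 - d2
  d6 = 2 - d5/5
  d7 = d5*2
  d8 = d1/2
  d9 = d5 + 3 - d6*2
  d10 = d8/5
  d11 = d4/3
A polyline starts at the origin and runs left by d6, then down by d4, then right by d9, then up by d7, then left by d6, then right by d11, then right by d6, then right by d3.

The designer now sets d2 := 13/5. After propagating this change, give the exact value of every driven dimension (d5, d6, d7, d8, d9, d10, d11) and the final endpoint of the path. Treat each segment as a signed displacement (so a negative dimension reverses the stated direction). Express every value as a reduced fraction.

Apply edit: d2 := 13/5
  d5 = d1/5 - d2 = -19/10
  d6 = 2 - d5/5 = 119/50
  d7 = d5*2 = -19/5
  d8 = d1/2 = 7/4
  d9 = d5 + 3 - d6*2 = -183/50
  d10 = d8/5 = 7/20
  d11 = d4/3 = 4
Walk from origin (0, 0):
  seg 1: left by d6 = 119/50 → (-119/50, 0)
  seg 2: down by d4 = 12 → (-119/50, -12)
  seg 3: right by d9 = -183/50 → (-151/25, -12)
  seg 4: up by d7 = -19/5 → (-151/25, -79/5)
  seg 5: left by d6 = 119/50 → (-421/50, -79/5)
  seg 6: right by d11 = 4 → (-221/50, -79/5)
  seg 7: right by d6 = 119/50 → (-51/25, -79/5)
  seg 8: right by d3 = 11/5 → (4/25, -79/5)

d5 = -19/10
d6 = 119/50
d7 = -19/5
d8 = 7/4
d9 = -183/50
d10 = 7/20
d11 = 4
endpoint = (4/25, -79/5)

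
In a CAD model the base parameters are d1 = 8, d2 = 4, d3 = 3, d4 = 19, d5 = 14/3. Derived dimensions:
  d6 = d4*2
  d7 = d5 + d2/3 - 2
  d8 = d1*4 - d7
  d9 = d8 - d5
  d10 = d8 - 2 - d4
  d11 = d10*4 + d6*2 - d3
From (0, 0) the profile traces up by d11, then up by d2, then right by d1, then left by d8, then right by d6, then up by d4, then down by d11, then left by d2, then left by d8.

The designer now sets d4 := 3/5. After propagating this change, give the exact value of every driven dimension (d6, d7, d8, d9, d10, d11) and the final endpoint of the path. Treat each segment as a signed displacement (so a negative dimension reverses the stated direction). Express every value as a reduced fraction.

d6 = 6/5
d7 = 4
d8 = 28
d9 = 70/3
d10 = 127/5
d11 = 101
endpoint = (-254/5, 23/5)

Apply edit: d4 := 3/5
  d6 = d4*2 = 6/5
  d7 = d5 + d2/3 - 2 = 4
  d8 = d1*4 - d7 = 28
  d9 = d8 - d5 = 70/3
  d10 = d8 - 2 - d4 = 127/5
  d11 = d10*4 + d6*2 - d3 = 101
Walk from origin (0, 0):
  seg 1: up by d11 = 101 → (0, 101)
  seg 2: up by d2 = 4 → (0, 105)
  seg 3: right by d1 = 8 → (8, 105)
  seg 4: left by d8 = 28 → (-20, 105)
  seg 5: right by d6 = 6/5 → (-94/5, 105)
  seg 6: up by d4 = 3/5 → (-94/5, 528/5)
  seg 7: down by d11 = 101 → (-94/5, 23/5)
  seg 8: left by d2 = 4 → (-114/5, 23/5)
  seg 9: left by d8 = 28 → (-254/5, 23/5)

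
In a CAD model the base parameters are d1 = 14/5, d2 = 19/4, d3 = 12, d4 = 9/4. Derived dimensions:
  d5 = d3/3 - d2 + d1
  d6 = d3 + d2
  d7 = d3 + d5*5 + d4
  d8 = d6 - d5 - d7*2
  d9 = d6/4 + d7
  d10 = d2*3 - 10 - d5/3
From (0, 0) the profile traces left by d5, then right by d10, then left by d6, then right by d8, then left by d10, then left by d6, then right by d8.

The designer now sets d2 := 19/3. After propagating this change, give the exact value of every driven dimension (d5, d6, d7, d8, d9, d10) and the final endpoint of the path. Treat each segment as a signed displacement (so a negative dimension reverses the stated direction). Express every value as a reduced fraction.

d5 = 7/15
d6 = 55/3
d7 = 199/12
d8 = -153/10
d9 = 127/6
d10 = 398/45
endpoint = (-1016/15, 0)

Apply edit: d2 := 19/3
  d5 = d3/3 - d2 + d1 = 7/15
  d6 = d3 + d2 = 55/3
  d7 = d3 + d5*5 + d4 = 199/12
  d8 = d6 - d5 - d7*2 = -153/10
  d9 = d6/4 + d7 = 127/6
  d10 = d2*3 - 10 - d5/3 = 398/45
Walk from origin (0, 0):
  seg 1: left by d5 = 7/15 → (-7/15, 0)
  seg 2: right by d10 = 398/45 → (377/45, 0)
  seg 3: left by d6 = 55/3 → (-448/45, 0)
  seg 4: right by d8 = -153/10 → (-2273/90, 0)
  seg 5: left by d10 = 398/45 → (-341/10, 0)
  seg 6: left by d6 = 55/3 → (-1573/30, 0)
  seg 7: right by d8 = -153/10 → (-1016/15, 0)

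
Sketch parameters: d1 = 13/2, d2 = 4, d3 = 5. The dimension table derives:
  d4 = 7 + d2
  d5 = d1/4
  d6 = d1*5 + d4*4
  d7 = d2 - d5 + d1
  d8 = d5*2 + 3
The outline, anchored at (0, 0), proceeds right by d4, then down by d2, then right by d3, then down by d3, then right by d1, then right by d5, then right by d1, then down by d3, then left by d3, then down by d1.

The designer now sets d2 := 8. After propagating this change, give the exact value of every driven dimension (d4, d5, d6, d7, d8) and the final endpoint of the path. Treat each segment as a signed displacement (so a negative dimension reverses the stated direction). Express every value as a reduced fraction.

Apply edit: d2 := 8
  d4 = 7 + d2 = 15
  d5 = d1/4 = 13/8
  d6 = d1*5 + d4*4 = 185/2
  d7 = d2 - d5 + d1 = 103/8
  d8 = d5*2 + 3 = 25/4
Walk from origin (0, 0):
  seg 1: right by d4 = 15 → (15, 0)
  seg 2: down by d2 = 8 → (15, -8)
  seg 3: right by d3 = 5 → (20, -8)
  seg 4: down by d3 = 5 → (20, -13)
  seg 5: right by d1 = 13/2 → (53/2, -13)
  seg 6: right by d5 = 13/8 → (225/8, -13)
  seg 7: right by d1 = 13/2 → (277/8, -13)
  seg 8: down by d3 = 5 → (277/8, -18)
  seg 9: left by d3 = 5 → (237/8, -18)
  seg 10: down by d1 = 13/2 → (237/8, -49/2)

d4 = 15
d5 = 13/8
d6 = 185/2
d7 = 103/8
d8 = 25/4
endpoint = (237/8, -49/2)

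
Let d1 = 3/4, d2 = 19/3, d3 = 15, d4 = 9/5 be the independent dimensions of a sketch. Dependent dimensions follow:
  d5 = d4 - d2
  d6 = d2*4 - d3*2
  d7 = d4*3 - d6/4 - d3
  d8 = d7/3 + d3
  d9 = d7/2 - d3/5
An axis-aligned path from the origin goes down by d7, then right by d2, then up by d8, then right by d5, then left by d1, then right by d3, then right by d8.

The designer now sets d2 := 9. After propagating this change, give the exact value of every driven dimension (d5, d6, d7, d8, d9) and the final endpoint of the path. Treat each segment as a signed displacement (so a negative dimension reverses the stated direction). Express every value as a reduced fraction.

Apply edit: d2 := 9
  d5 = d4 - d2 = -36/5
  d6 = d2*4 - d3*2 = 6
  d7 = d4*3 - d6/4 - d3 = -111/10
  d8 = d7/3 + d3 = 113/10
  d9 = d7/2 - d3/5 = -171/20
Walk from origin (0, 0):
  seg 1: down by d7 = -111/10 → (0, 111/10)
  seg 2: right by d2 = 9 → (9, 111/10)
  seg 3: up by d8 = 113/10 → (9, 112/5)
  seg 4: right by d5 = -36/5 → (9/5, 112/5)
  seg 5: left by d1 = 3/4 → (21/20, 112/5)
  seg 6: right by d3 = 15 → (321/20, 112/5)
  seg 7: right by d8 = 113/10 → (547/20, 112/5)

d5 = -36/5
d6 = 6
d7 = -111/10
d8 = 113/10
d9 = -171/20
endpoint = (547/20, 112/5)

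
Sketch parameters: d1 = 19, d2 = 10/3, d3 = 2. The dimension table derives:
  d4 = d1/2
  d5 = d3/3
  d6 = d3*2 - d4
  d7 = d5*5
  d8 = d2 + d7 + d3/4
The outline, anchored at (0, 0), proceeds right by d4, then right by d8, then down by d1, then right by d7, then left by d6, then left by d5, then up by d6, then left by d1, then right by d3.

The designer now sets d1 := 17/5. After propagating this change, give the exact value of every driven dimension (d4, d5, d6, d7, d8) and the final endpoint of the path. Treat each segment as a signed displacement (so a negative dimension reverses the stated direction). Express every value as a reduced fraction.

d4 = 17/10
d5 = 2/3
d6 = 23/10
d7 = 10/3
d8 = 43/6
endpoint = (47/6, -11/10)

Apply edit: d1 := 17/5
  d4 = d1/2 = 17/10
  d5 = d3/3 = 2/3
  d6 = d3*2 - d4 = 23/10
  d7 = d5*5 = 10/3
  d8 = d2 + d7 + d3/4 = 43/6
Walk from origin (0, 0):
  seg 1: right by d4 = 17/10 → (17/10, 0)
  seg 2: right by d8 = 43/6 → (133/15, 0)
  seg 3: down by d1 = 17/5 → (133/15, -17/5)
  seg 4: right by d7 = 10/3 → (61/5, -17/5)
  seg 5: left by d6 = 23/10 → (99/10, -17/5)
  seg 6: left by d5 = 2/3 → (277/30, -17/5)
  seg 7: up by d6 = 23/10 → (277/30, -11/10)
  seg 8: left by d1 = 17/5 → (35/6, -11/10)
  seg 9: right by d3 = 2 → (47/6, -11/10)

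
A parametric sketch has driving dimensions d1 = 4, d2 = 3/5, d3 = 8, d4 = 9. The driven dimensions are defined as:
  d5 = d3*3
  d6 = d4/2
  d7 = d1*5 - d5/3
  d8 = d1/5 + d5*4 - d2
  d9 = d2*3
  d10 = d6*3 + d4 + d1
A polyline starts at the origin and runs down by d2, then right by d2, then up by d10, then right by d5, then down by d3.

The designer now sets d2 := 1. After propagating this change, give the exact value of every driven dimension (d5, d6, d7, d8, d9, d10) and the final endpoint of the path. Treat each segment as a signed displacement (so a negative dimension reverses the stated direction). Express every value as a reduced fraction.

d5 = 24
d6 = 9/2
d7 = 12
d8 = 479/5
d9 = 3
d10 = 53/2
endpoint = (25, 35/2)

Apply edit: d2 := 1
  d5 = d3*3 = 24
  d6 = d4/2 = 9/2
  d7 = d1*5 - d5/3 = 12
  d8 = d1/5 + d5*4 - d2 = 479/5
  d9 = d2*3 = 3
  d10 = d6*3 + d4 + d1 = 53/2
Walk from origin (0, 0):
  seg 1: down by d2 = 1 → (0, -1)
  seg 2: right by d2 = 1 → (1, -1)
  seg 3: up by d10 = 53/2 → (1, 51/2)
  seg 4: right by d5 = 24 → (25, 51/2)
  seg 5: down by d3 = 8 → (25, 35/2)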